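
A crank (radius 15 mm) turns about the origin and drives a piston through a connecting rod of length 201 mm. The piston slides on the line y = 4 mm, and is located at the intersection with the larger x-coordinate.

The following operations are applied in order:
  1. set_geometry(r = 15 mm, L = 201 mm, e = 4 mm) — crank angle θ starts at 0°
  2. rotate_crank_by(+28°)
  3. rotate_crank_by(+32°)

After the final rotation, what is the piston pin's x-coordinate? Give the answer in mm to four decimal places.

set_geometry: r = 15 mm, L = 201 mm, e = 4 mm; θ ← 0°
rotate_crank_by(+28°): θ ← 0° +28° = 28°
rotate_crank_by(+32°): θ ← 28° +32° = 60°
crank pin P = (r cos θ, r sin θ) = (7.500000, 12.990381)
h = r sin θ − e = 12.990381 − 4 = 8.990381
x = r cos θ + √(L² − h²) = 7.500000 + √(40401.0 − 80.8270) = 7.500000 + 200.798837 = 208.298837

208.2988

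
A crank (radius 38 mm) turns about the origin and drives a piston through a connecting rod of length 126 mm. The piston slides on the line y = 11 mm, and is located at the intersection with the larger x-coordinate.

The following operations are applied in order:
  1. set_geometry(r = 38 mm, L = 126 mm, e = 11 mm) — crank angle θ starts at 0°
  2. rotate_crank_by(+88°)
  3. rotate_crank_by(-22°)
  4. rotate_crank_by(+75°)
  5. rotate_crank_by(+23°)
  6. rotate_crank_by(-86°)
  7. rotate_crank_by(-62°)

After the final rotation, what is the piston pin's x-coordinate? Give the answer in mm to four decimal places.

set_geometry: r = 38 mm, L = 126 mm, e = 11 mm; θ ← 0°
rotate_crank_by(+88°): θ ← 0° +88° = 88°
rotate_crank_by(-22°): θ ← 88° -22° = 66°
rotate_crank_by(+75°): θ ← 66° +75° = 141°
rotate_crank_by(+23°): θ ← 141° +23° = 164°
rotate_crank_by(-86°): θ ← 164° -86° = 78°
rotate_crank_by(-62°): θ ← 78° -62° = 16°
crank pin P = (r cos θ, r sin θ) = (36.527944, 10.474220)
h = r sin θ − e = 10.474220 − 11 = -0.525780
x = r cos θ + √(L² − h²) = 36.527944 + √(15876.0 − 0.2764) = 36.527944 + 125.998903 = 162.526847

162.5268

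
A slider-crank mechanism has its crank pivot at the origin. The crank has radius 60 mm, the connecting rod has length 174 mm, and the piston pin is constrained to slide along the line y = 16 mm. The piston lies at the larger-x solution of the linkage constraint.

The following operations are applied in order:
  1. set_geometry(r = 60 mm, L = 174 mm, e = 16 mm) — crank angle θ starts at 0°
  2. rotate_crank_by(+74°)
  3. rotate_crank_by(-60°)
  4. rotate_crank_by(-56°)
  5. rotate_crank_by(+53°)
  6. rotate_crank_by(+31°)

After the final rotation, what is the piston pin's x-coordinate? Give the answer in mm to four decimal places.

216.9049

set_geometry: r = 60 mm, L = 174 mm, e = 16 mm; θ ← 0°
rotate_crank_by(+74°): θ ← 0° +74° = 74°
rotate_crank_by(-60°): θ ← 74° -60° = 14°
rotate_crank_by(-56°): θ ← 14° -56° = -42°
rotate_crank_by(+53°): θ ← -42° +53° = 11°
rotate_crank_by(+31°): θ ← 11° +31° = 42°
crank pin P = (r cos θ, r sin θ) = (44.588690, 40.147836)
h = r sin θ − e = 40.147836 − 16 = 24.147836
x = r cos θ + √(L² − h²) = 44.588690 + √(30276.0 − 583.1180) = 44.588690 + 172.316227 = 216.904916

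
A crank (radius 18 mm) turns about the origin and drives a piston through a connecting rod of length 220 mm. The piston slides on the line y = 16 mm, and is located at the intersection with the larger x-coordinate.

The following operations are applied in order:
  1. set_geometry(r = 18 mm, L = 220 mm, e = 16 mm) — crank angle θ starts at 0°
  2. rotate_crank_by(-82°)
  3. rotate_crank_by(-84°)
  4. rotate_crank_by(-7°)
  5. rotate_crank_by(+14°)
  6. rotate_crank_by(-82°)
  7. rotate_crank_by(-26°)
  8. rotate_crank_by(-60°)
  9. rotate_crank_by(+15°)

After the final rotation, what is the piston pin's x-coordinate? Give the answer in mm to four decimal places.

set_geometry: r = 18 mm, L = 220 mm, e = 16 mm; θ ← 0°
rotate_crank_by(-82°): θ ← 0° -82° = -82°
rotate_crank_by(-84°): θ ← -82° -84° = -166°
rotate_crank_by(-7°): θ ← -166° -7° = -173°
rotate_crank_by(+14°): θ ← -173° +14° = -159°
rotate_crank_by(-82°): θ ← -159° -82° = -241°
rotate_crank_by(-26°): θ ← -241° -26° = -267°
rotate_crank_by(-60°): θ ← -267° -60° = -327°
rotate_crank_by(+15°): θ ← -327° +15° = -312°
crank pin P = (r cos θ, r sin θ) = (12.044351, 13.376607)
h = r sin θ − e = 13.376607 − 16 = -2.623393
x = r cos θ + √(L² − h²) = 12.044351 + √(48400.0 − 6.8822) = 12.044351 + 219.984358 = 232.028709

232.0287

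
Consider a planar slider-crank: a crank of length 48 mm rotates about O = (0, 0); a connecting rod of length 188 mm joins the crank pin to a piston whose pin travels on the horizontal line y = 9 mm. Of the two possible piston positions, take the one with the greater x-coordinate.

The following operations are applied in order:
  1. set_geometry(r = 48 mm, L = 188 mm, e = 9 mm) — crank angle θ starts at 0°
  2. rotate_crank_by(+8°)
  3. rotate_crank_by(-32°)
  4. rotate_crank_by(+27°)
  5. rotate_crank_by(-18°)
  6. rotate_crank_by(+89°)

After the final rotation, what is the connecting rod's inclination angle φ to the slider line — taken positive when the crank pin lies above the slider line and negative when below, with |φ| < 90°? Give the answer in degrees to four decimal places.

11.3941

set_geometry: r = 48 mm, L = 188 mm, e = 9 mm; θ ← 0°
rotate_crank_by(+8°): θ ← 0° +8° = 8°
rotate_crank_by(-32°): θ ← 8° -32° = -24°
rotate_crank_by(+27°): θ ← -24° +27° = 3°
rotate_crank_by(-18°): θ ← 3° -18° = -15°
rotate_crank_by(+89°): θ ← -15° +89° = 74°
crank pin P = (r cos θ, r sin θ) = (13.230593, 46.140561)
h = r sin θ − e = 46.140561 − 9 = 37.140561
sin φ = h / L = 37.140561 / 188 = 0.19755618
φ = arcsin(0.19755618) = 11.394087°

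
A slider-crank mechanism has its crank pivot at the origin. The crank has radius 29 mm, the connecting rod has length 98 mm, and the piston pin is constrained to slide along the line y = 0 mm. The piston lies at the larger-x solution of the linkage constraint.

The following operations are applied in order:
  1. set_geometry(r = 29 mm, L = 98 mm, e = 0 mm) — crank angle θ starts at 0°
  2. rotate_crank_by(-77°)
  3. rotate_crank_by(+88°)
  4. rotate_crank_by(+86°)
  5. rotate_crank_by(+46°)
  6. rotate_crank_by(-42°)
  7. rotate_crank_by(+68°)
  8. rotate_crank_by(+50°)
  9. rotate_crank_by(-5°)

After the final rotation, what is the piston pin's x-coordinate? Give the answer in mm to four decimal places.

set_geometry: r = 29 mm, L = 98 mm, e = 0 mm; θ ← 0°
rotate_crank_by(-77°): θ ← 0° -77° = -77°
rotate_crank_by(+88°): θ ← -77° +88° = 11°
rotate_crank_by(+86°): θ ← 11° +86° = 97°
rotate_crank_by(+46°): θ ← 97° +46° = 143°
rotate_crank_by(-42°): θ ← 143° -42° = 101°
rotate_crank_by(+68°): θ ← 101° +68° = 169°
rotate_crank_by(+50°): θ ← 169° +50° = 219°
rotate_crank_by(-5°): θ ← 219° -5° = 214°
crank pin P = (r cos θ, r sin θ) = (-24.042090, -16.216594)
h = r sin θ − e = -16.216594 − 0 = -16.216594
x = r cos θ + √(L² − h²) = -24.042090 + √(9604.0 − 262.9779) = -24.042090 + 96.648963 = 72.606874

72.6069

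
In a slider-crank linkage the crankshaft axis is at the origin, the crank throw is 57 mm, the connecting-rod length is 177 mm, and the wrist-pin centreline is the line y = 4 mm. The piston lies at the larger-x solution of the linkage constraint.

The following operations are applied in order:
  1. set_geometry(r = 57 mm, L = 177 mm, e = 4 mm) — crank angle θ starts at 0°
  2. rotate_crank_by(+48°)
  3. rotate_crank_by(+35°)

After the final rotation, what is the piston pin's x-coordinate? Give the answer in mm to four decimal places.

set_geometry: r = 57 mm, L = 177 mm, e = 4 mm; θ ← 0°
rotate_crank_by(+48°): θ ← 0° +48° = 48°
rotate_crank_by(+35°): θ ← 48° +35° = 83°
crank pin P = (r cos θ, r sin θ) = (6.946553, 56.575131)
h = r sin θ − e = 56.575131 − 4 = 52.575131
x = r cos θ + √(L² − h²) = 6.946553 + √(31329.0 − 2764.1444) = 6.946553 + 169.011407 = 175.957959

175.9580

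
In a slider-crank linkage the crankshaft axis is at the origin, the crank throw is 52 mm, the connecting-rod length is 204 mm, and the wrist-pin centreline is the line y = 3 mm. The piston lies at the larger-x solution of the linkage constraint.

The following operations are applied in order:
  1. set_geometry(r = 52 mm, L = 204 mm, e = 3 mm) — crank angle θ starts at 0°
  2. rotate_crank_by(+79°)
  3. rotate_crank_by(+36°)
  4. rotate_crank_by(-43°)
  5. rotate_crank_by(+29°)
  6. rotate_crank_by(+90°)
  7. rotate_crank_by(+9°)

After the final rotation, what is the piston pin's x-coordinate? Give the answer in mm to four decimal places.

set_geometry: r = 52 mm, L = 204 mm, e = 3 mm; θ ← 0°
rotate_crank_by(+79°): θ ← 0° +79° = 79°
rotate_crank_by(+36°): θ ← 79° +36° = 115°
rotate_crank_by(-43°): θ ← 115° -43° = 72°
rotate_crank_by(+29°): θ ← 72° +29° = 101°
rotate_crank_by(+90°): θ ← 101° +90° = 191°
rotate_crank_by(+9°): θ ← 191° +9° = 200°
crank pin P = (r cos θ, r sin θ) = (-48.864016, -17.785047)
h = r sin θ − e = -17.785047 − 3 = -20.785047
x = r cos θ + √(L² − h²) = -48.864016 + √(41616.0 − 432.0182) = -48.864016 + 202.938369 = 154.074353

154.0744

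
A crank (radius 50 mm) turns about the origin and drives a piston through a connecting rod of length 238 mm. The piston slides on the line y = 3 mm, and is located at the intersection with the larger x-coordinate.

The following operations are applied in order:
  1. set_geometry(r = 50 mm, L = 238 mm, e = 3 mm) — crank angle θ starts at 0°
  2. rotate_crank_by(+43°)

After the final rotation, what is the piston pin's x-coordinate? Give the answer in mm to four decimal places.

272.5270

set_geometry: r = 50 mm, L = 238 mm, e = 3 mm; θ ← 0°
rotate_crank_by(+43°): θ ← 0° +43° = 43°
crank pin P = (r cos θ, r sin θ) = (36.567685, 34.099918)
h = r sin θ − e = 34.099918 − 3 = 31.099918
x = r cos θ + √(L² − h²) = 36.567685 + √(56644.0 − 967.2049) = 36.567685 + 235.959308 = 272.526993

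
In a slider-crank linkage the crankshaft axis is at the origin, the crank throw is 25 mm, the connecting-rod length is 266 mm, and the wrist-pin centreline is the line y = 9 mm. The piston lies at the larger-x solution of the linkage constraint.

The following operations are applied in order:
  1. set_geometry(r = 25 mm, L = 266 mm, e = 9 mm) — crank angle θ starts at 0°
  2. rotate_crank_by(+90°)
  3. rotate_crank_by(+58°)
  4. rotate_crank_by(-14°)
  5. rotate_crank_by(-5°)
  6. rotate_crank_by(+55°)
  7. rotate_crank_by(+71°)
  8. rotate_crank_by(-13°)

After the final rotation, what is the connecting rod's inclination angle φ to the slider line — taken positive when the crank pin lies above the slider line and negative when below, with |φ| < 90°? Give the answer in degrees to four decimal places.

set_geometry: r = 25 mm, L = 266 mm, e = 9 mm; θ ← 0°
rotate_crank_by(+90°): θ ← 0° +90° = 90°
rotate_crank_by(+58°): θ ← 90° +58° = 148°
rotate_crank_by(-14°): θ ← 148° -14° = 134°
rotate_crank_by(-5°): θ ← 134° -5° = 129°
rotate_crank_by(+55°): θ ← 129° +55° = 184°
rotate_crank_by(+71°): θ ← 184° +71° = 255°
rotate_crank_by(-13°): θ ← 255° -13° = 242°
crank pin P = (r cos θ, r sin θ) = (-11.736789, -22.073690)
h = r sin θ − e = -22.073690 − 9 = -31.073690
sin φ = h / L = -31.073690 / 266 = -0.11681838
φ = arcsin(-0.11681838) = -6.708518°

-6.7085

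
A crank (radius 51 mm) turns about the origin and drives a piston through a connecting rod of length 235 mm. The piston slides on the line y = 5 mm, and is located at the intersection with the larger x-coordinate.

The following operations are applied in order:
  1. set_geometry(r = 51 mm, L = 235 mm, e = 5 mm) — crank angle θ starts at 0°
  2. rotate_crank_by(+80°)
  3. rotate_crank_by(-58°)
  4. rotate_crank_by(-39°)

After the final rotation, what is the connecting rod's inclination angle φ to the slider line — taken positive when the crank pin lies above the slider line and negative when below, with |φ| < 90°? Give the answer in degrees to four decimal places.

set_geometry: r = 51 mm, L = 235 mm, e = 5 mm; θ ← 0°
rotate_crank_by(+80°): θ ← 0° +80° = 80°
rotate_crank_by(-58°): θ ← 80° -58° = 22°
rotate_crank_by(-39°): θ ← 22° -39° = -17°
crank pin P = (r cos θ, r sin θ) = (48.771543, -14.910957)
h = r sin θ − e = -14.910957 − 5 = -19.910957
sin φ = h / L = -19.910957 / 235 = -0.08472748
φ = arcsin(-0.08472748) = -4.860354°

-4.8604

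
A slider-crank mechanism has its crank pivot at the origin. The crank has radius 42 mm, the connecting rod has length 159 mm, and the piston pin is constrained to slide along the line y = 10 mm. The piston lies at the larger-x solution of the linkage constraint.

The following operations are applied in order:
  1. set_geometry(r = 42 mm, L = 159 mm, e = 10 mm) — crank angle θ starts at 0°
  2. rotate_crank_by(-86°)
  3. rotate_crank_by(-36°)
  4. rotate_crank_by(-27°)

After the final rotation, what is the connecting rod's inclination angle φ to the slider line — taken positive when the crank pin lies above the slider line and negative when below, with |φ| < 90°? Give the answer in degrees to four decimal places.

set_geometry: r = 42 mm, L = 159 mm, e = 10 mm; θ ← 0°
rotate_crank_by(-86°): θ ← 0° -86° = -86°
rotate_crank_by(-36°): θ ← -86° -36° = -122°
rotate_crank_by(-27°): θ ← -122° -27° = -149°
crank pin P = (r cos θ, r sin θ) = (-36.001027, -21.631599)
h = r sin θ − e = -21.631599 − 10 = -31.631599
sin φ = h / L = -31.631599 / 159 = -0.19894088
φ = arcsin(-0.19894088) = -11.475031°

-11.4750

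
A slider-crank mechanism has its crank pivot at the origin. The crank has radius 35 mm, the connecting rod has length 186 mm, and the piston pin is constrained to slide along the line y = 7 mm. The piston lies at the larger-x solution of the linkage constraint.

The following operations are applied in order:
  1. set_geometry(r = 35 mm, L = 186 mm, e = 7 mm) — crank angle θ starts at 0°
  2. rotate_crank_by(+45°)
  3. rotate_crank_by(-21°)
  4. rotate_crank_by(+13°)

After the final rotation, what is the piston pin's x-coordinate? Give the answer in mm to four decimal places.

set_geometry: r = 35 mm, L = 186 mm, e = 7 mm; θ ← 0°
rotate_crank_by(+45°): θ ← 0° +45° = 45°
rotate_crank_by(-21°): θ ← 45° -21° = 24°
rotate_crank_by(+13°): θ ← 24° +13° = 37°
crank pin P = (r cos θ, r sin θ) = (27.952243, 21.063526)
h = r sin θ − e = 21.063526 − 7 = 14.063526
x = r cos θ + √(L² − h²) = 27.952243 + √(34596.0 − 197.7828) = 27.952243 + 185.467564 = 213.419807

213.4198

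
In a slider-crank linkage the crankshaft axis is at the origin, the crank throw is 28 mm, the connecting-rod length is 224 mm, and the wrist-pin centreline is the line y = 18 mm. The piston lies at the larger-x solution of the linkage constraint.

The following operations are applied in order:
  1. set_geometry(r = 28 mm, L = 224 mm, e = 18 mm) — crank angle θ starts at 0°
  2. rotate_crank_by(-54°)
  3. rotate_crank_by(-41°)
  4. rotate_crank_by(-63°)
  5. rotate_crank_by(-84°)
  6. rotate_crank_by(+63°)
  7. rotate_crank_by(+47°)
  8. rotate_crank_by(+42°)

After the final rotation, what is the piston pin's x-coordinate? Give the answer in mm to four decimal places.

219.2259

set_geometry: r = 28 mm, L = 224 mm, e = 18 mm; θ ← 0°
rotate_crank_by(-54°): θ ← 0° -54° = -54°
rotate_crank_by(-41°): θ ← -54° -41° = -95°
rotate_crank_by(-63°): θ ← -95° -63° = -158°
rotate_crank_by(-84°): θ ← -158° -84° = -242°
rotate_crank_by(+63°): θ ← -242° +63° = -179°
rotate_crank_by(+47°): θ ← -179° +47° = -132°
rotate_crank_by(+42°): θ ← -132° +42° = -90°
crank pin P = (r cos θ, r sin θ) = (0.000000, -28.000000)
h = r sin θ − e = -28.000000 − 18 = -46.000000
x = r cos θ + √(L² − h²) = 0.000000 + √(50176.0 − 2116.0000) = 0.000000 + 219.225911 = 219.225911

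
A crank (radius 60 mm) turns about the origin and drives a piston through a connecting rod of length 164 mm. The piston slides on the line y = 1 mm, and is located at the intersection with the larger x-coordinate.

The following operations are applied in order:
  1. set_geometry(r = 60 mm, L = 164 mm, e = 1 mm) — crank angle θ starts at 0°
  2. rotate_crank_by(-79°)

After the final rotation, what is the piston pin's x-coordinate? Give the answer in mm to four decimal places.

164.1190

set_geometry: r = 60 mm, L = 164 mm, e = 1 mm; θ ← 0°
rotate_crank_by(-79°): θ ← 0° -79° = -79°
crank pin P = (r cos θ, r sin θ) = (11.448540, -58.897631)
h = r sin θ − e = -58.897631 − 1 = -59.897631
x = r cos θ + √(L² − h²) = 11.448540 + √(26896.0 − 3587.7262) = 11.448540 + 152.670475 = 164.119014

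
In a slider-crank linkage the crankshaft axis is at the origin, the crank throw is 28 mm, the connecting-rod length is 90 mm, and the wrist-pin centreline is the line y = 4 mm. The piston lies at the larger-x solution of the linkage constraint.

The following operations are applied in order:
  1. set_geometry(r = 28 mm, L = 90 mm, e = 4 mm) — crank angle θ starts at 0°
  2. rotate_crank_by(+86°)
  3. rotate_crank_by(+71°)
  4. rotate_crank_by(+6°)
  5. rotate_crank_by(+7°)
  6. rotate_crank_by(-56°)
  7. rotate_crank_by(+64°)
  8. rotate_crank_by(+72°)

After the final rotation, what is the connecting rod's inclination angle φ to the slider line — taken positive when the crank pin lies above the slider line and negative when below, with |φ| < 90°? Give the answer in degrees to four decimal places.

-19.6816

set_geometry: r = 28 mm, L = 90 mm, e = 4 mm; θ ← 0°
rotate_crank_by(+86°): θ ← 0° +86° = 86°
rotate_crank_by(+71°): θ ← 86° +71° = 157°
rotate_crank_by(+6°): θ ← 157° +6° = 163°
rotate_crank_by(+7°): θ ← 163° +7° = 170°
rotate_crank_by(-56°): θ ← 170° -56° = 114°
rotate_crank_by(+64°): θ ← 114° +64° = 178°
rotate_crank_by(+72°): θ ← 178° +72° = 250°
crank pin P = (r cos θ, r sin θ) = (-9.576564, -26.311393)
h = r sin θ − e = -26.311393 − 4 = -30.311393
sin φ = h / L = -30.311393 / 90 = -0.33679326
φ = arcsin(-0.33679326) = -19.681622°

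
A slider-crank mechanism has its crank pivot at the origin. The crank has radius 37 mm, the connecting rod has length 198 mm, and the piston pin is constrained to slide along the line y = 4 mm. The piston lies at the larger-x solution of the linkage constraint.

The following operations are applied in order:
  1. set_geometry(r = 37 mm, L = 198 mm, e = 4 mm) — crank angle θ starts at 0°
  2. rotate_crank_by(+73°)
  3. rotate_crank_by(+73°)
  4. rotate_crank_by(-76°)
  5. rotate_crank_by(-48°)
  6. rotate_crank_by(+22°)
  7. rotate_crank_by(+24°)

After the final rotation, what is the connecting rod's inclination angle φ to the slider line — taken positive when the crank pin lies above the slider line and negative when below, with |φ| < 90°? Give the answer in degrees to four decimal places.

set_geometry: r = 37 mm, L = 198 mm, e = 4 mm; θ ← 0°
rotate_crank_by(+73°): θ ← 0° +73° = 73°
rotate_crank_by(+73°): θ ← 73° +73° = 146°
rotate_crank_by(-76°): θ ← 146° -76° = 70°
rotate_crank_by(-48°): θ ← 70° -48° = 22°
rotate_crank_by(+22°): θ ← 22° +22° = 44°
rotate_crank_by(+24°): θ ← 44° +24° = 68°
crank pin P = (r cos θ, r sin θ) = (13.860444, 34.305803)
h = r sin θ − e = 34.305803 − 4 = 30.305803
sin φ = h / L = 30.305803 / 198 = 0.15305961
φ = arcsin(0.15305961) = 8.804277°

8.8043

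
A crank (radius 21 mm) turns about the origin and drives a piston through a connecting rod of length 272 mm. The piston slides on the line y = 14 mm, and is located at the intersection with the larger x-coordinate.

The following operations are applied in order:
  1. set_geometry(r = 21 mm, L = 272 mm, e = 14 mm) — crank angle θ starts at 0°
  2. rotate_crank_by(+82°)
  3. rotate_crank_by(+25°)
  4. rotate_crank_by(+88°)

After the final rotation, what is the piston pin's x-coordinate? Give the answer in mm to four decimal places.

set_geometry: r = 21 mm, L = 272 mm, e = 14 mm; θ ← 0°
rotate_crank_by(+82°): θ ← 0° +82° = 82°
rotate_crank_by(+25°): θ ← 82° +25° = 107°
rotate_crank_by(+88°): θ ← 107° +88° = 195°
crank pin P = (r cos θ, r sin θ) = (-20.284442, -5.435200)
h = r sin θ − e = -5.435200 − 14 = -19.435200
x = r cos θ + √(L² − h²) = -20.284442 + √(73984.0 − 377.7270) = -20.284442 + 271.304760 = 251.020318

251.0203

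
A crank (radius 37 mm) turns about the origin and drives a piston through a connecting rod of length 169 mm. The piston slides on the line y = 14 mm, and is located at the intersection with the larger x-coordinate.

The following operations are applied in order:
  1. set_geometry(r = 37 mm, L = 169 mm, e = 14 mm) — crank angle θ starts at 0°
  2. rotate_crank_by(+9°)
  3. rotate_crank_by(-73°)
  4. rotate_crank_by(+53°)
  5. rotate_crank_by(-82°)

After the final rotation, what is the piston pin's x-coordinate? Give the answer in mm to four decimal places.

159.2007

set_geometry: r = 37 mm, L = 169 mm, e = 14 mm; θ ← 0°
rotate_crank_by(+9°): θ ← 0° +9° = 9°
rotate_crank_by(-73°): θ ← 9° -73° = -64°
rotate_crank_by(+53°): θ ← -64° +53° = -11°
rotate_crank_by(-82°): θ ← -11° -82° = -93°
crank pin P = (r cos θ, r sin θ) = (-1.936430, -36.949293)
h = r sin θ − e = -36.949293 − 14 = -50.949293
x = r cos θ + √(L² − h²) = -1.936430 + √(28561.0 − 2595.8304) = -1.936430 + 161.137114 = 159.200684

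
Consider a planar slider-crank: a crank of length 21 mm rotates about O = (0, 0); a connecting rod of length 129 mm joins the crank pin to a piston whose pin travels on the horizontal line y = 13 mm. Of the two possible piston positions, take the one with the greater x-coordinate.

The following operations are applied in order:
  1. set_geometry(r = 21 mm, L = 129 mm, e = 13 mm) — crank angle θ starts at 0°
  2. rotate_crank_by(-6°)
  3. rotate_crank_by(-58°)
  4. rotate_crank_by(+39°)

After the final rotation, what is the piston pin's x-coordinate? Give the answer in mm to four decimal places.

146.1642

set_geometry: r = 21 mm, L = 129 mm, e = 13 mm; θ ← 0°
rotate_crank_by(-6°): θ ← 0° -6° = -6°
rotate_crank_by(-58°): θ ← -6° -58° = -64°
rotate_crank_by(+39°): θ ← -64° +39° = -25°
crank pin P = (r cos θ, r sin θ) = (19.032464, -8.874983)
h = r sin θ − e = -8.874983 − 13 = -21.874983
x = r cos θ + √(L² − h²) = 19.032464 + √(16641.0 − 478.5149) = 19.032464 + 127.131763 = 146.164226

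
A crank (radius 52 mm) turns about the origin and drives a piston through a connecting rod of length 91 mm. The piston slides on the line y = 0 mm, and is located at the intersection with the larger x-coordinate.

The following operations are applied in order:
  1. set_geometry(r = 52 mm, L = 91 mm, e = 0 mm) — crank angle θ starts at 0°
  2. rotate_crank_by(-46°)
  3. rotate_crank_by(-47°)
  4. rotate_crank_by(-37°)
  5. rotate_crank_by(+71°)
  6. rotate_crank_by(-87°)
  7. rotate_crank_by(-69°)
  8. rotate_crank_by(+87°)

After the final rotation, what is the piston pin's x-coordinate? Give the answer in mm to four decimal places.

49.2378

set_geometry: r = 52 mm, L = 91 mm, e = 0 mm; θ ← 0°
rotate_crank_by(-46°): θ ← 0° -46° = -46°
rotate_crank_by(-47°): θ ← -46° -47° = -93°
rotate_crank_by(-37°): θ ← -93° -37° = -130°
rotate_crank_by(+71°): θ ← -130° +71° = -59°
rotate_crank_by(-87°): θ ← -59° -87° = -146°
rotate_crank_by(-69°): θ ← -146° -69° = -215°
rotate_crank_by(+87°): θ ← -215° +87° = -128°
crank pin P = (r cos θ, r sin θ) = (-32.014397, -40.976559)
h = r sin θ − e = -40.976559 − 0 = -40.976559
x = r cos θ + √(L² − h²) = -32.014397 + √(8281.0 − 1679.0784) = -32.014397 + 81.252210 = 49.237813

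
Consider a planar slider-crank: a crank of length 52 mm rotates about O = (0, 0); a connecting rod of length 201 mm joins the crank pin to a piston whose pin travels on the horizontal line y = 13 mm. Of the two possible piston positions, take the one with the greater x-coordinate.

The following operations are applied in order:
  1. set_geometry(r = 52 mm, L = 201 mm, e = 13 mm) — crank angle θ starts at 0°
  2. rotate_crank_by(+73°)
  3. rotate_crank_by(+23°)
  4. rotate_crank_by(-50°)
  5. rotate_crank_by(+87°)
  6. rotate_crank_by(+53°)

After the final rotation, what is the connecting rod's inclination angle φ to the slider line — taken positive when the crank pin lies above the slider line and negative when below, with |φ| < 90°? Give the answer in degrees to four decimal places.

set_geometry: r = 52 mm, L = 201 mm, e = 13 mm; θ ← 0°
rotate_crank_by(+73°): θ ← 0° +73° = 73°
rotate_crank_by(+23°): θ ← 73° +23° = 96°
rotate_crank_by(-50°): θ ← 96° -50° = 46°
rotate_crank_by(+87°): θ ← 46° +87° = 133°
rotate_crank_by(+53°): θ ← 133° +53° = 186°
crank pin P = (r cos θ, r sin θ) = (-51.715139, -5.435480)
h = r sin θ − e = -5.435480 − 13 = -18.435480
sin φ = h / L = -18.435480 / 201 = -0.09171881
φ = arcsin(-0.09171881) = -5.262496°

-5.2625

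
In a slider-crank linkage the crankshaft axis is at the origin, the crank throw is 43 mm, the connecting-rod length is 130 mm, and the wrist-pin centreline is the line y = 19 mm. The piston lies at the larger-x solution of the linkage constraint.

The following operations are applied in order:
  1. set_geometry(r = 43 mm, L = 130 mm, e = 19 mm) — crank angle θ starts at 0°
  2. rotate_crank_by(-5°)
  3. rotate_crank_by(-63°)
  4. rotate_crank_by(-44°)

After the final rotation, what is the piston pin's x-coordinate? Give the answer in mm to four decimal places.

99.7990

set_geometry: r = 43 mm, L = 130 mm, e = 19 mm; θ ← 0°
rotate_crank_by(-5°): θ ← 0° -5° = -5°
rotate_crank_by(-63°): θ ← -5° -63° = -68°
rotate_crank_by(-44°): θ ← -68° -44° = -112°
crank pin P = (r cos θ, r sin θ) = (-16.108084, -39.868906)
h = r sin θ − e = -39.868906 − 19 = -58.868906
x = r cos θ + √(L² − h²) = -16.108084 + √(16900.0 − 3465.5481) = -16.108084 + 115.907083 = 99.799000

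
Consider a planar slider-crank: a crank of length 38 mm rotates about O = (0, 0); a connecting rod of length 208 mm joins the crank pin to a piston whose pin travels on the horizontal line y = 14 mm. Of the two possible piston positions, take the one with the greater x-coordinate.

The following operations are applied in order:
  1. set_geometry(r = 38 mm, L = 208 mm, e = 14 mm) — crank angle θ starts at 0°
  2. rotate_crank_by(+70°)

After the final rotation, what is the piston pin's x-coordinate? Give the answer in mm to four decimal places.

219.8608

set_geometry: r = 38 mm, L = 208 mm, e = 14 mm; θ ← 0°
rotate_crank_by(+70°): θ ← 0° +70° = 70°
crank pin P = (r cos θ, r sin θ) = (12.996765, 35.708320)
h = r sin θ − e = 35.708320 − 14 = 21.708320
x = r cos θ + √(L² − h²) = 12.996765 + √(43264.0 − 471.2511) = 12.996765 + 206.864083 = 219.860849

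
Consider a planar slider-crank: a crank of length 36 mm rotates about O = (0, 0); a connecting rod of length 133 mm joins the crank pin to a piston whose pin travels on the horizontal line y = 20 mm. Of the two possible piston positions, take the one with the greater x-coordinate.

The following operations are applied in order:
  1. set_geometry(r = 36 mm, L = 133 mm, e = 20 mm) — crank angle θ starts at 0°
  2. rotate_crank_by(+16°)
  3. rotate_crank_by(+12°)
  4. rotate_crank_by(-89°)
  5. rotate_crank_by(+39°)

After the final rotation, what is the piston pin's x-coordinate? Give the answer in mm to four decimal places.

162.0942

set_geometry: r = 36 mm, L = 133 mm, e = 20 mm; θ ← 0°
rotate_crank_by(+16°): θ ← 0° +16° = 16°
rotate_crank_by(+12°): θ ← 16° +12° = 28°
rotate_crank_by(-89°): θ ← 28° -89° = -61°
rotate_crank_by(+39°): θ ← -61° +39° = -22°
crank pin P = (r cos θ, r sin θ) = (33.378619, -13.485837)
h = r sin θ − e = -13.485837 − 20 = -33.485837
x = r cos θ + √(L² − h²) = 33.378619 + √(17689.0 − 1121.3013) = 33.378619 + 128.715573 = 162.094192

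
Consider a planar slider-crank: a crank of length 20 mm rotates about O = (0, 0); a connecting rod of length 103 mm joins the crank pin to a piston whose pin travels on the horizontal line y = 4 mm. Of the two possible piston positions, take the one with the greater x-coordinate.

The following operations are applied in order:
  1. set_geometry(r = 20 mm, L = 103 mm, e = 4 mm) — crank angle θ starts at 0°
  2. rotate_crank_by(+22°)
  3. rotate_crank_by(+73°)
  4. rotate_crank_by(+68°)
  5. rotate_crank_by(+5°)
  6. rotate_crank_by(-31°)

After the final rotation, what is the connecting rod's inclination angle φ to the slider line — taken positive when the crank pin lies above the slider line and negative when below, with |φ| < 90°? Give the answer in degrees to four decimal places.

5.3703

set_geometry: r = 20 mm, L = 103 mm, e = 4 mm; θ ← 0°
rotate_crank_by(+22°): θ ← 0° +22° = 22°
rotate_crank_by(+73°): θ ← 22° +73° = 95°
rotate_crank_by(+68°): θ ← 95° +68° = 163°
rotate_crank_by(+5°): θ ← 163° +5° = 168°
rotate_crank_by(-31°): θ ← 168° -31° = 137°
crank pin P = (r cos θ, r sin θ) = (-14.627074, 13.639967)
h = r sin θ − e = 13.639967 − 4 = 9.639967
sin φ = h / L = 9.639967 / 103 = 0.09359191
φ = arcsin(0.09359191) = 5.370281°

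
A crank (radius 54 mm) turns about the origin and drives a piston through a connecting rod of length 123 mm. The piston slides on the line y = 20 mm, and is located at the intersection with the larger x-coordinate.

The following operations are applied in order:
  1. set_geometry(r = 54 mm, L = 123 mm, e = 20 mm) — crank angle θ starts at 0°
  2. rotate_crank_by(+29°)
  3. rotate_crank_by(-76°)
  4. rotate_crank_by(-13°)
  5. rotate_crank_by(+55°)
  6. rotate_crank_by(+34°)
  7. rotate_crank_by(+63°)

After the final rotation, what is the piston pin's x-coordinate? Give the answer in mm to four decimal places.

set_geometry: r = 54 mm, L = 123 mm, e = 20 mm; θ ← 0°
rotate_crank_by(+29°): θ ← 0° +29° = 29°
rotate_crank_by(-76°): θ ← 29° -76° = -47°
rotate_crank_by(-13°): θ ← -47° -13° = -60°
rotate_crank_by(+55°): θ ← -60° +55° = -5°
rotate_crank_by(+34°): θ ← -5° +34° = 29°
rotate_crank_by(+63°): θ ← 29° +63° = 92°
crank pin P = (r cos θ, r sin θ) = (-1.884573, 53.967105)
h = r sin θ − e = 53.967105 − 20 = 33.967105
x = r cos θ + √(L² − h²) = -1.884573 + √(15129.0 − 1153.7642) = -1.884573 + 118.216902 = 116.332329

116.3323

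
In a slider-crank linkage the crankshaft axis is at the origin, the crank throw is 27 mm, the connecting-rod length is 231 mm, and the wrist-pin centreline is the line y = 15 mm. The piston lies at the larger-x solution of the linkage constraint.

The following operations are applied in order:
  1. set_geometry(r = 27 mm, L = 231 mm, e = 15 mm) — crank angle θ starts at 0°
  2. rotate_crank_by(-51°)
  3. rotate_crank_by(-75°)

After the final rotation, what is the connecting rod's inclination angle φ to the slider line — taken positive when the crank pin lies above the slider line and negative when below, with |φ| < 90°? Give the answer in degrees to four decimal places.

-9.1776

set_geometry: r = 27 mm, L = 231 mm, e = 15 mm; θ ← 0°
rotate_crank_by(-51°): θ ← 0° -51° = -51°
rotate_crank_by(-75°): θ ← -51° -75° = -126°
crank pin P = (r cos θ, r sin θ) = (-15.870202, -21.843459)
h = r sin θ − e = -21.843459 − 15 = -36.843459
sin φ = h / L = -36.843459 / 231 = -0.15949549
φ = arcsin(-0.15949549) = -9.177614°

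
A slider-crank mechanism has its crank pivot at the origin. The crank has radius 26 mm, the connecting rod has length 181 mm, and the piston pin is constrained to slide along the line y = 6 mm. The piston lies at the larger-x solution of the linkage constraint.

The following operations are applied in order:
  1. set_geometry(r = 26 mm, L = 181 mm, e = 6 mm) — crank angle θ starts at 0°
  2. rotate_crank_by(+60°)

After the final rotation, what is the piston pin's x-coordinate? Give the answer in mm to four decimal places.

193.2448

set_geometry: r = 26 mm, L = 181 mm, e = 6 mm; θ ← 0°
rotate_crank_by(+60°): θ ← 0° +60° = 60°
crank pin P = (r cos θ, r sin θ) = (13.000000, 22.516660)
h = r sin θ − e = 22.516660 − 6 = 16.516660
x = r cos θ + √(L² − h²) = 13.000000 + √(32761.0 − 272.8001) = 13.000000 + 180.244833 = 193.244833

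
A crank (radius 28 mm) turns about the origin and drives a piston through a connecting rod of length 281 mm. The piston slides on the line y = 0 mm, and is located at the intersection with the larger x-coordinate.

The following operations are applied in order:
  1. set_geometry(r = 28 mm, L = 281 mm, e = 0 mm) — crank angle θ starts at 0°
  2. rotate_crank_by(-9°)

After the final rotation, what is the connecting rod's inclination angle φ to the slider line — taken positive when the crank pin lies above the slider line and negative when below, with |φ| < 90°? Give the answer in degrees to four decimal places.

-0.8931

set_geometry: r = 28 mm, L = 281 mm, e = 0 mm; θ ← 0°
rotate_crank_by(-9°): θ ← 0° -9° = -9°
crank pin P = (r cos θ, r sin θ) = (27.655274, -4.380165)
h = r sin θ − e = -4.380165 − 0 = -4.380165
sin φ = h / L = -4.380165 / 281 = -0.01558778
φ = arcsin(-0.01558778) = -0.893150°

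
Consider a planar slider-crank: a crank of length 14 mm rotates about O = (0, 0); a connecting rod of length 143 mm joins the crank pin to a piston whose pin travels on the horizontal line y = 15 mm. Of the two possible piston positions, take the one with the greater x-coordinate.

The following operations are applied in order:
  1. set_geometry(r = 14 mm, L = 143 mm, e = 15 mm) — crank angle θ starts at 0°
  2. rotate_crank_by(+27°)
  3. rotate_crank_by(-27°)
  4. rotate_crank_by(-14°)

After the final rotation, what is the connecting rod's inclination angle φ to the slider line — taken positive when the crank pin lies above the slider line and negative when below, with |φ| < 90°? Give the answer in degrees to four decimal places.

-7.3875

set_geometry: r = 14 mm, L = 143 mm, e = 15 mm; θ ← 0°
rotate_crank_by(+27°): θ ← 0° +27° = 27°
rotate_crank_by(-27°): θ ← 27° -27° = 0°
rotate_crank_by(-14°): θ ← 0° -14° = -14°
crank pin P = (r cos θ, r sin θ) = (13.584140, -3.386907)
h = r sin θ − e = -3.386907 − 15 = -18.386907
sin φ = h / L = -18.386907 / 143 = -0.12857977
φ = arcsin(-0.12857977) = -7.387530°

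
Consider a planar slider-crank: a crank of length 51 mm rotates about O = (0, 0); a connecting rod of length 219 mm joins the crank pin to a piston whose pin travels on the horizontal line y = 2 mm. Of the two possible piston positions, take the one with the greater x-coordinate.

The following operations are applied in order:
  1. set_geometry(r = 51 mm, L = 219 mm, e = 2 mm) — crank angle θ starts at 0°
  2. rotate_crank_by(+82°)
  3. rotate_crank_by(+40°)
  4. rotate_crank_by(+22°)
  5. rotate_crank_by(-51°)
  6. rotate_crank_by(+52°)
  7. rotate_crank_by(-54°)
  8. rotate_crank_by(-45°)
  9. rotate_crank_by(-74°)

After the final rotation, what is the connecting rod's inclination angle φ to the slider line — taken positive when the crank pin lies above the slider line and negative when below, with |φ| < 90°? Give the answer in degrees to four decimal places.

-6.8033

set_geometry: r = 51 mm, L = 219 mm, e = 2 mm; θ ← 0°
rotate_crank_by(+82°): θ ← 0° +82° = 82°
rotate_crank_by(+40°): θ ← 82° +40° = 122°
rotate_crank_by(+22°): θ ← 122° +22° = 144°
rotate_crank_by(-51°): θ ← 144° -51° = 93°
rotate_crank_by(+52°): θ ← 93° +52° = 145°
rotate_crank_by(-54°): θ ← 145° -54° = 91°
rotate_crank_by(-45°): θ ← 91° -45° = 46°
rotate_crank_by(-74°): θ ← 46° -74° = -28°
crank pin P = (r cos θ, r sin θ) = (45.030327, -23.943050)
h = r sin θ − e = -23.943050 − 2 = -25.943050
sin φ = h / L = -25.943050 / 219 = -0.11846141
φ = arcsin(-0.11846141) = -6.803315°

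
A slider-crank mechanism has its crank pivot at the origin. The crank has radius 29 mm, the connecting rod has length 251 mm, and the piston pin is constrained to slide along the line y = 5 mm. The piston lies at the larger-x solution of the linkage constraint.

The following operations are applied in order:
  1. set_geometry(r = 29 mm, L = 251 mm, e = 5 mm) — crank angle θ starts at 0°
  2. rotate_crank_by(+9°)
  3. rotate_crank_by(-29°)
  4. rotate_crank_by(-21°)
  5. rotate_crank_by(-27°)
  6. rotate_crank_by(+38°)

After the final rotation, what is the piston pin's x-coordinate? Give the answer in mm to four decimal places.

275.3561

set_geometry: r = 29 mm, L = 251 mm, e = 5 mm; θ ← 0°
rotate_crank_by(+9°): θ ← 0° +9° = 9°
rotate_crank_by(-29°): θ ← 9° -29° = -20°
rotate_crank_by(-21°): θ ← -20° -21° = -41°
rotate_crank_by(-27°): θ ← -41° -27° = -68°
rotate_crank_by(+38°): θ ← -68° +38° = -30°
crank pin P = (r cos θ, r sin θ) = (25.114737, -14.500000)
h = r sin θ − e = -14.500000 − 5 = -19.500000
x = r cos θ + √(L² − h²) = 25.114737 + √(63001.0 − 380.2500) = 25.114737 + 250.241383 = 275.356120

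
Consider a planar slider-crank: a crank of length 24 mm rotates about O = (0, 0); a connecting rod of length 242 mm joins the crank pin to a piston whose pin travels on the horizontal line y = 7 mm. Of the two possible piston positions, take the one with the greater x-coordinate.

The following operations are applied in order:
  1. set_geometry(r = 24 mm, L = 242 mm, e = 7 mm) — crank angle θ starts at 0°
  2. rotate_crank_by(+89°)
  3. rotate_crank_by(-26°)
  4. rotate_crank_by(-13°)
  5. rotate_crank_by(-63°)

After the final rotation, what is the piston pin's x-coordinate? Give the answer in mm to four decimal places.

265.0670

set_geometry: r = 24 mm, L = 242 mm, e = 7 mm; θ ← 0°
rotate_crank_by(+89°): θ ← 0° +89° = 89°
rotate_crank_by(-26°): θ ← 89° -26° = 63°
rotate_crank_by(-13°): θ ← 63° -13° = 50°
rotate_crank_by(-63°): θ ← 50° -63° = -13°
crank pin P = (r cos θ, r sin θ) = (23.384882, -5.398825)
h = r sin θ − e = -5.398825 − 7 = -12.398825
x = r cos θ + √(L² − h²) = 23.384882 + √(58564.0 − 153.7309) = 23.384882 + 241.682166 = 265.067047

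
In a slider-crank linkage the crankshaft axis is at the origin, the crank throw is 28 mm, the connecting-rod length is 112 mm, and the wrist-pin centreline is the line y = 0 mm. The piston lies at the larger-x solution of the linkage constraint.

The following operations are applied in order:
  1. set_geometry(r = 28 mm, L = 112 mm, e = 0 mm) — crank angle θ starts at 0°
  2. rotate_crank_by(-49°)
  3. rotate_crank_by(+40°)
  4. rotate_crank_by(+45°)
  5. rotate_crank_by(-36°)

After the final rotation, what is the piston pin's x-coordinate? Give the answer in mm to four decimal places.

140.0000

set_geometry: r = 28 mm, L = 112 mm, e = 0 mm; θ ← 0°
rotate_crank_by(-49°): θ ← 0° -49° = -49°
rotate_crank_by(+40°): θ ← -49° +40° = -9°
rotate_crank_by(+45°): θ ← -9° +45° = 36°
rotate_crank_by(-36°): θ ← 36° -36° = 0°
crank pin P = (r cos θ, r sin θ) = (28.000000, 0.000000)
h = r sin θ − e = 0.000000 − 0 = 0.000000
x = r cos θ + √(L² − h²) = 28.000000 + √(12544.0 − 0.0000) = 28.000000 + 112.000000 = 140.000000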